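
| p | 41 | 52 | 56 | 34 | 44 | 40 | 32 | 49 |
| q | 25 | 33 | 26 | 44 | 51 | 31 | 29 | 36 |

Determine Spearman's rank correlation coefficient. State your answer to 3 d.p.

Rank p: 4, 7, 8, 2, 5, 3, 1, 6
Rank q: 1, 5, 2, 7, 8, 4, 3, 6
d = rank(p) − rank(q): 3, 2, 6, -5, -3, -1, -2, 0; Σd² = 88
ρ = 1 − 6Σd² / [n(n²−1)] = 1 − 6×88 / (8×63) = 1 − 528/504 ≈ -0.048

-0.048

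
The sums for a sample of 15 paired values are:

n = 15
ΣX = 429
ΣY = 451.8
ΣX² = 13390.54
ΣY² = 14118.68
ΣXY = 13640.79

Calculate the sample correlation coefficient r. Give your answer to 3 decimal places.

0.951

r = (nΣXY − ΣXΣY) / √[(nΣX² − (ΣX)²)(nΣY² − (ΣY)²)]
Numerator: 15×13640.79 − 429×451.8 = 10789.65
Denominator: √[(200858.1 − 184041)(211780.2 − 204123.24)] = √[16817.1 × 7656.96] = 11347.5928
r = 10789.65 / 11347.5928 ≈ 0.951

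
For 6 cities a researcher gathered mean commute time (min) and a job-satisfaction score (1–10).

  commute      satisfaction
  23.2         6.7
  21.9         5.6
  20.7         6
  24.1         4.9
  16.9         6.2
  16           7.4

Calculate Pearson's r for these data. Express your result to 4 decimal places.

-0.6670

n = 6, Σx = 122.8, Σy = 36.8, Σx² = 2568.76, Σy² = 229.46, Σxy = 743.55
nΣxy − ΣxΣy = 4461.3 − 4519.04 = -57.74
nΣx² − (Σx)² = 15412.56 − 15079.84 = 332.72; nΣy² − (Σy)² = 1376.76 − 1354.24 = 22.52
r = -57.74 / √(332.72 × 22.52) = -57.74 / 86.5613 ≈ -0.6670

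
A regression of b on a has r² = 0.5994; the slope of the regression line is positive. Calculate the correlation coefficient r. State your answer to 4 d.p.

|r| = √0.5994 = 0.7742
The association is positive, so r = 0.7742.

0.7742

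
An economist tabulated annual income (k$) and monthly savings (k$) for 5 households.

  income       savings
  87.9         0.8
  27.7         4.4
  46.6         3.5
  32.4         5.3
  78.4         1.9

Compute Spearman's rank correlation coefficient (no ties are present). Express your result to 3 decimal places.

Rank income: 5, 1, 3, 2, 4
Rank savings: 1, 4, 3, 5, 2
d = rank(income) − rank(savings): 4, -3, 0, -3, 2; Σd² = 38
ρ = 1 − 6Σd² / [n(n²−1)] = 1 − 6×38 / (5×24) = 1 − 228/120 ≈ -0.900

-0.900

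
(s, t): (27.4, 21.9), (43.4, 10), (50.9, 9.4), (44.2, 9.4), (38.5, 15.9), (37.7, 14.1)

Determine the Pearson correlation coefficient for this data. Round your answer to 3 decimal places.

-0.941

n = 6, Σs = 242.1, Σt = 80.7, Σs² = 10082.31, Σt² = 1207.95, Σst = 3071.72
nΣst − ΣsΣt = 18430.32 − 19537.47 = -1107.15
nΣs² − (Σs)² = 60493.86 − 58612.41 = 1881.45; nΣt² − (Σt)² = 7247.7 − 6512.49 = 735.21
r = -1107.15 / √(1881.45 × 735.21) = -1107.15 / 1176.1211 ≈ -0.941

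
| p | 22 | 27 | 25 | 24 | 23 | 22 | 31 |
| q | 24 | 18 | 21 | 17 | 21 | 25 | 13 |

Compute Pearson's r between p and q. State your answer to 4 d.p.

-0.8886

n = 7, Σp = 174, Σq = 139, Σp² = 4388, Σq² = 2865, Σpq = 3383
nΣpq − ΣpΣq = 23681 − 24186 = -505
nΣp² − (Σp)² = 30716 − 30276 = 440; nΣq² − (Σq)² = 20055 − 19321 = 734
r = -505 / √(440 × 734) = -505 / 568.2957 ≈ -0.8886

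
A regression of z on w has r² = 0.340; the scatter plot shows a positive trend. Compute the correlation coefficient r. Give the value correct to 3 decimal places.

0.583

|r| = √0.340 = 0.583
The association is positive, so r = 0.583.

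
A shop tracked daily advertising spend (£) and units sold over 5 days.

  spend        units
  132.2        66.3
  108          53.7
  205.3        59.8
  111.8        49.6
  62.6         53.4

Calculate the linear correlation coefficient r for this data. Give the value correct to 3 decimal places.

0.489

n = 5, Σx = 619.9, Σy = 282.8, Σx² = 87706.93, Σy² = 16167.14, Σxy = 35729.52
nΣxy − ΣxΣy = 178647.6 − 175307.72 = 3339.88
nΣx² − (Σx)² = 438534.65 − 384276.01 = 54258.64; nΣy² − (Σy)² = 80835.7 − 79975.84 = 859.86
r = 3339.88 / √(54258.64 × 859.86) = 3339.88 / 6830.4344 ≈ 0.489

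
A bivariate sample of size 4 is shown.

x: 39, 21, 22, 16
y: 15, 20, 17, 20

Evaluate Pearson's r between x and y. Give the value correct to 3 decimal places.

n = 4, Σx = 98, Σy = 72, Σx² = 2702, Σy² = 1314, Σxy = 1699
nΣxy − ΣxΣy = 6796 − 7056 = -260
nΣx² − (Σx)² = 10808 − 9604 = 1204; nΣy² − (Σy)² = 5256 − 5184 = 72
r = -260 / √(1204 × 72) = -260 / 294.4283 ≈ -0.883

-0.883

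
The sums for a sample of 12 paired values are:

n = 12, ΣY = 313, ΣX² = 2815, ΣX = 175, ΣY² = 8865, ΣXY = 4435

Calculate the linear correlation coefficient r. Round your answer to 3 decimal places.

-0.302

r = (nΣXY − ΣXΣY) / √[(nΣX² − (ΣX)²)(nΣY² − (ΣY)²)]
Numerator: 12×4435 − 175×313 = -1555
Denominator: √[(33780 − 30625)(106380 − 97969)] = √[3155 × 8411] = 5151.3789
r = -1555 / 5151.3789 ≈ -0.302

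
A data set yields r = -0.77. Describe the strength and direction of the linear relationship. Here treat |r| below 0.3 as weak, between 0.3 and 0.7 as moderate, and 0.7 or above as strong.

strong negative

r = -0.77 < 0 so the relationship is negative.
|r| = 0.77, which falls in the strong range.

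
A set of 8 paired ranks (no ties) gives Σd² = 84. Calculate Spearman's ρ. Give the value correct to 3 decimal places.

ρ = 1 − 6Σd² / [n(n²−1)] = 1 − 6×84 / (8×63)
  = 1 − 504/504 = 1 − 1.0000 ≈ 0.000

0.000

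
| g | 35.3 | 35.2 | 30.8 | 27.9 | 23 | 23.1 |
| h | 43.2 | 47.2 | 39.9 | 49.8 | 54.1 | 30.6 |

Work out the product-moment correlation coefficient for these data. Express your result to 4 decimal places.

n = 6, Σg = 175.3, Σh = 264.8, Σg² = 5274.79, Σh² = 12029.3, Σgh = 7755.9
nΣgh − ΣgΣh = 46535.4 − 46419.44 = 115.96
nΣg² − (Σg)² = 31648.74 − 30730.09 = 918.65; nΣh² − (Σh)² = 72175.8 − 70119.04 = 2056.76
r = 115.96 / √(918.65 × 2056.76) = 115.96 / 1374.5700 ≈ 0.0844

0.0844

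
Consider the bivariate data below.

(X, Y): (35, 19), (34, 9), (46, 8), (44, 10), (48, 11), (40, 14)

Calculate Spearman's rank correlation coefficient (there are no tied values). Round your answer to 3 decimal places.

Rank X: 2, 1, 5, 4, 6, 3
Rank Y: 6, 2, 1, 3, 4, 5
d = rank(X) − rank(Y): -4, -1, 4, 1, 2, -2; Σd² = 42
ρ = 1 − 6Σd² / [n(n²−1)] = 1 − 6×42 / (6×35) = 1 − 252/210 ≈ -0.200

-0.200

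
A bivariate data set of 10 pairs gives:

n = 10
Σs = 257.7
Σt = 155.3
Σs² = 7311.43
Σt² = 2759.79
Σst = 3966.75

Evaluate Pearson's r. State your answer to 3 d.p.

r = (nΣst − ΣsΣt) / √[(nΣs² − (Σs)²)(nΣt² − (Σt)²)]
Numerator: 10×3966.75 − 257.7×155.3 = -353.31
Denominator: √[(73114.3 − 66409.29)(27597.9 − 24118.09)] = √[6705.01 × 3479.81] = 4830.3376
r = -353.31 / 4830.3376 ≈ -0.073

-0.073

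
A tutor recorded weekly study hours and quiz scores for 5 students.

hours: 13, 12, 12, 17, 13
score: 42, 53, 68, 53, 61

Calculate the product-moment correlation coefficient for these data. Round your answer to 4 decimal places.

-0.2445

n = 5, Σx = 67, Σy = 277, Σx² = 915, Σy² = 15727, Σxy = 3692
nΣxy − ΣxΣy = 18460 − 18559 = -99
nΣx² − (Σx)² = 4575 − 4489 = 86; nΣy² − (Σy)² = 78635 − 76729 = 1906
r = -99 / √(86 × 1906) = -99 / 404.8654 ≈ -0.2445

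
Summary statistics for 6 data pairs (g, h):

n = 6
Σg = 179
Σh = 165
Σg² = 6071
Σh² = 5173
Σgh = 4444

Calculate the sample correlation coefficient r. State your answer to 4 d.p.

-0.7021

r = (nΣgh − ΣgΣh) / √[(nΣg² − (Σg)²)(nΣh² − (Σh)²)]
Numerator: 6×4444 − 179×165 = -2871
Denominator: √[(36426 − 32041)(31038 − 27225)] = √[4385 × 3813] = 4089.0103
r = -2871 / 4089.0103 ≈ -0.7021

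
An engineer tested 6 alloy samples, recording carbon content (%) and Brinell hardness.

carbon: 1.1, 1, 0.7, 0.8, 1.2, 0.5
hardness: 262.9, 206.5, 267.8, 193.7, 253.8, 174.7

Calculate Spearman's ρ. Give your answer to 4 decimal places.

0.3714

Rank carbon: 5, 4, 2, 3, 6, 1
Rank hardness: 5, 3, 6, 2, 4, 1
d = rank(carbon) − rank(hardness): 0, 1, -4, 1, 2, 0; Σd² = 22
ρ = 1 − 6Σd² / [n(n²−1)] = 1 − 6×22 / (6×35) = 1 − 132/210 ≈ 0.3714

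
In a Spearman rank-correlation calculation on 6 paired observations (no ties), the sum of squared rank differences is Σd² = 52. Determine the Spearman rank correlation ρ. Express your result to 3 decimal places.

ρ = 1 − 6Σd² / [n(n²−1)] = 1 − 6×52 / (6×35)
  = 1 − 312/210 = 1 − 1.4857 ≈ -0.486

-0.486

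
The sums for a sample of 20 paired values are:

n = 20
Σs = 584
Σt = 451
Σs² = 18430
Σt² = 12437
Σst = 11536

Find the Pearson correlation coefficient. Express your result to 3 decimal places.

r = (nΣst − ΣsΣt) / √[(nΣs² − (Σs)²)(nΣt² − (Σt)²)]
Numerator: 20×11536 − 584×451 = -32664
Denominator: √[(368600 − 341056)(248740 − 203401)] = √[27544 × 45339] = 35338.6108
r = -32664 / 35338.6108 ≈ -0.924

-0.924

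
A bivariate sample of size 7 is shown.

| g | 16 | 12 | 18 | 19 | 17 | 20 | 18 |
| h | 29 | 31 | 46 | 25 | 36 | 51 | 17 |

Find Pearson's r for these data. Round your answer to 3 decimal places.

0.261

n = 7, Σg = 120, Σh = 235, Σg² = 2098, Σh² = 8729, Σgh = 4077
nΣgh − ΣgΣh = 28539 − 28200 = 339
nΣg² − (Σg)² = 14686 − 14400 = 286; nΣh² − (Σh)² = 61103 − 55225 = 5878
r = 339 / √(286 × 5878) = 339 / 1296.5755 ≈ 0.261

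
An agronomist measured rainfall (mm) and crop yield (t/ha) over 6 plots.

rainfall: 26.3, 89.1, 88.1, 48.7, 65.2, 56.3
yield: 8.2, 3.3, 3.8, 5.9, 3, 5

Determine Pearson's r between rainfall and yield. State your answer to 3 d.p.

n = 6, Σx = 373.7, Σy = 29.2, Σx² = 26184.53, Σy² = 161.38, Σxy = 1608.9
nΣxy − ΣxΣy = 9653.4 − 10912.04 = -1258.64
nΣx² − (Σx)² = 157107.18 − 139651.69 = 17455.49; nΣy² − (Σy)² = 968.28 − 852.64 = 115.64
r = -1258.64 / √(17455.49 × 115.64) = -1258.64 / 1420.7578 ≈ -0.886

-0.886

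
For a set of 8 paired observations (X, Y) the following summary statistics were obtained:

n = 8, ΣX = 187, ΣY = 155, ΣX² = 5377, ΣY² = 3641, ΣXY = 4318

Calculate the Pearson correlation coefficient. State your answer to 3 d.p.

r = (nΣXY − ΣXΣY) / √[(nΣX² − (ΣX)²)(nΣY² − (ΣY)²)]
Numerator: 8×4318 − 187×155 = 5559
Denominator: √[(43016 − 34969)(29128 − 24025)] = √[8047 × 5103] = 6408.1074
r = 5559 / 6408.1074 ≈ 0.867

0.867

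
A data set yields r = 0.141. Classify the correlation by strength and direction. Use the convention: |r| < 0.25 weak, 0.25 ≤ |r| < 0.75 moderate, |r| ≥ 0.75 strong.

weak positive

r = 0.141 > 0 so the relationship is positive.
|r| = 0.141, which falls in the weak range.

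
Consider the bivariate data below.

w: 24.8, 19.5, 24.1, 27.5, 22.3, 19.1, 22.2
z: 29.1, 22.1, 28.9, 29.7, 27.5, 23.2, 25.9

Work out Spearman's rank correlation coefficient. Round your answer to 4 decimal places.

Rank w: 6, 2, 5, 7, 4, 1, 3
Rank z: 6, 1, 5, 7, 4, 2, 3
d = rank(w) − rank(z): 0, 1, 0, 0, 0, -1, 0; Σd² = 2
ρ = 1 − 6Σd² / [n(n²−1)] = 1 − 6×2 / (7×48) = 1 − 12/336 ≈ 0.9643

0.9643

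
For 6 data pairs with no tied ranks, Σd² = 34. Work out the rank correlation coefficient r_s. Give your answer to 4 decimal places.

ρ = 1 − 6Σd² / [n(n²−1)] = 1 − 6×34 / (6×35)
  = 1 − 204/210 = 1 − 0.97143 ≈ 0.0286

0.0286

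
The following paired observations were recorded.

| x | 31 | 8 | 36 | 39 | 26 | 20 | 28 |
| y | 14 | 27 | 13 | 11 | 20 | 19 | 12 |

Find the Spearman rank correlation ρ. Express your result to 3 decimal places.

-0.857

Rank x: 5, 1, 6, 7, 3, 2, 4
Rank y: 4, 7, 3, 1, 6, 5, 2
d = rank(x) − rank(y): 1, -6, 3, 6, -3, -3, 2; Σd² = 104
ρ = 1 − 6Σd² / [n(n²−1)] = 1 − 6×104 / (7×48) = 1 − 624/336 ≈ -0.857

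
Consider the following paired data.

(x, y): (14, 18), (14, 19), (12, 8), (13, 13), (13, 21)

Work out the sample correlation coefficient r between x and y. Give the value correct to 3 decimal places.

0.749

n = 5, Σx = 66, Σy = 79, Σx² = 874, Σy² = 1359, Σxy = 1056
nΣxy − ΣxΣy = 5280 − 5214 = 66
nΣx² − (Σx)² = 4370 − 4356 = 14; nΣy² − (Σy)² = 6795 − 6241 = 554
r = 66 / √(14 × 554) = 66 / 88.0682 ≈ 0.749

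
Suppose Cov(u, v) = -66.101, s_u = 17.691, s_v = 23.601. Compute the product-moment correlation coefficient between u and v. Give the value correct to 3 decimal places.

-0.158

r = Cov(u,v) / (s_u · s_v) = -66.101 / (17.691 × 23.601)
  = -66.101 / 417.5253 ≈ -0.158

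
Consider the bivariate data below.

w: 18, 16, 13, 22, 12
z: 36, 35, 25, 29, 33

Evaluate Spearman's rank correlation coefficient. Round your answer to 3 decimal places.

Rank w: 4, 3, 2, 5, 1
Rank z: 5, 4, 1, 2, 3
d = rank(w) − rank(z): -1, -1, 1, 3, -2; Σd² = 16
ρ = 1 − 6Σd² / [n(n²−1)] = 1 − 6×16 / (5×24) = 1 − 96/120 ≈ 0.200

0.200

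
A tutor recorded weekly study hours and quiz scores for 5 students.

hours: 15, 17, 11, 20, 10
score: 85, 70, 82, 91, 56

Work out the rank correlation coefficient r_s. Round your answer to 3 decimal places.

Rank hours: 3, 4, 2, 5, 1
Rank score: 4, 2, 3, 5, 1
d = rank(hours) − rank(score): -1, 2, -1, 0, 0; Σd² = 6
ρ = 1 − 6Σd² / [n(n²−1)] = 1 − 6×6 / (5×24) = 1 − 36/120 ≈ 0.700

0.700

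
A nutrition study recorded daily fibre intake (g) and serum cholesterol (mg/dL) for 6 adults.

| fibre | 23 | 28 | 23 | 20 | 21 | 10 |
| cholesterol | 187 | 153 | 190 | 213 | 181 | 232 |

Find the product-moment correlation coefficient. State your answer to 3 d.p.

n = 6, Σx = 125, Σy = 1156, Σx² = 2783, Σy² = 226432, Σxy = 23336
nΣxy − ΣxΣy = 140016 − 144500 = -4484
nΣx² − (Σx)² = 16698 − 15625 = 1073; nΣy² − (Σy)² = 1358592 − 1336336 = 22256
r = -4484 / √(1073 × 22256) = -4484 / 4886.7871 ≈ -0.918

-0.918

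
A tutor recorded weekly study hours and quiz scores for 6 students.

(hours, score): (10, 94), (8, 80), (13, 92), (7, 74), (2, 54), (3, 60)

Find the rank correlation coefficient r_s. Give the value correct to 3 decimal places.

Rank hours: 5, 4, 6, 3, 1, 2
Rank score: 6, 4, 5, 3, 1, 2
d = rank(hours) − rank(score): -1, 0, 1, 0, 0, 0; Σd² = 2
ρ = 1 − 6Σd² / [n(n²−1)] = 1 − 6×2 / (6×35) = 1 − 12/210 ≈ 0.943

0.943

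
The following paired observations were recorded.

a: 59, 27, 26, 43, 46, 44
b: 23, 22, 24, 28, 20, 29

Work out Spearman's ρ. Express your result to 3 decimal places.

Rank a: 6, 2, 1, 3, 5, 4
Rank b: 3, 2, 4, 5, 1, 6
d = rank(a) − rank(b): 3, 0, -3, -2, 4, -2; Σd² = 42
ρ = 1 − 6Σd² / [n(n²−1)] = 1 − 6×42 / (6×35) = 1 − 252/210 ≈ -0.200

-0.200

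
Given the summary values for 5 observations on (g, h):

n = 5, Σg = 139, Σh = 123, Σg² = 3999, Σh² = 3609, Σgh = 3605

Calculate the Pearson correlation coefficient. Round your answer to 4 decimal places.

0.6619

r = (nΣgh − ΣgΣh) / √[(nΣg² − (Σg)²)(nΣh² − (Σh)²)]
Numerator: 5×3605 − 139×123 = 928
Denominator: √[(19995 − 19321)(18045 − 15129)] = √[674 × 2916] = 1401.9215
r = 928 / 1401.9215 ≈ 0.6619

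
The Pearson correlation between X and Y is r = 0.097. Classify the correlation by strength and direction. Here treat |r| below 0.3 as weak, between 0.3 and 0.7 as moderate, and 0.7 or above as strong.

weak positive

r = 0.097 > 0 so the relationship is positive.
|r| = 0.097, which falls in the weak range.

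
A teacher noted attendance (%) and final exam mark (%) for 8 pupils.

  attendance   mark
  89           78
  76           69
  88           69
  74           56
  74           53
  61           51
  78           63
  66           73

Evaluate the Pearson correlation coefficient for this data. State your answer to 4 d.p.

n = 8, Σx = 606, Σy = 512, Σx² = 46554, Σy² = 33450, Σxy = 39167
nΣxy − ΣxΣy = 313336 − 310272 = 3064
nΣx² − (Σx)² = 372432 − 367236 = 5196; nΣy² − (Σy)² = 267600 − 262144 = 5456
r = 3064 / √(5196 × 5456) = 3064 / 5324.4132 ≈ 0.5755

0.5755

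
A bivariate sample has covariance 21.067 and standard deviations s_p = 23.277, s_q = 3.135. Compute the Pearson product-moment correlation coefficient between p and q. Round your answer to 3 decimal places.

0.289

r = Cov(p,q) / (s_p · s_q) = 21.067 / (23.277 × 3.135)
  = 21.067 / 72.9734 ≈ 0.289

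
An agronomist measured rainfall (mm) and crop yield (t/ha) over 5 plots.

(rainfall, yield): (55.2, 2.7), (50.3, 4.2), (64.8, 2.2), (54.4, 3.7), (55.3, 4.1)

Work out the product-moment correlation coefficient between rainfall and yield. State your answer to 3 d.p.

n = 5, Σx = 280, Σy = 16.9, Σx² = 15793.62, Σy² = 60.27, Σxy = 930.87
nΣxy − ΣxΣy = 4654.35 − 4732 = -77.65
nΣx² − (Σx)² = 78968.1 − 78400 = 568.1; nΣy² − (Σy)² = 301.35 − 285.61 = 15.74
r = -77.65 / √(568.1 × 15.74) = -77.65 / 94.5616 ≈ -0.821

-0.821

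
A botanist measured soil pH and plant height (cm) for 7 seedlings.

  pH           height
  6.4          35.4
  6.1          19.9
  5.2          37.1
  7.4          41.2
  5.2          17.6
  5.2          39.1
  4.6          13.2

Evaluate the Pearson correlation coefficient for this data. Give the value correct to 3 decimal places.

0.530

n = 7, Σx = 40.1, Σy = 203.5, Σx² = 235.21, Σy² = 6735.83, Σxy = 1201.31
nΣxy − ΣxΣy = 8409.17 − 8160.35 = 248.82
nΣx² − (Σx)² = 1646.47 − 1608.01 = 38.46; nΣy² − (Σy)² = 47150.81 − 41412.25 = 5738.56
r = 248.82 / √(38.46 × 5738.56) = 248.82 / 469.7925 ≈ 0.530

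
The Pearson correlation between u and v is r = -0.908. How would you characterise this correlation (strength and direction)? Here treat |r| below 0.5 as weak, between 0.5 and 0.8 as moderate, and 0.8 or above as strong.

r = -0.908 < 0 so the relationship is negative.
|r| = 0.908, which falls in the strong range.

strong negative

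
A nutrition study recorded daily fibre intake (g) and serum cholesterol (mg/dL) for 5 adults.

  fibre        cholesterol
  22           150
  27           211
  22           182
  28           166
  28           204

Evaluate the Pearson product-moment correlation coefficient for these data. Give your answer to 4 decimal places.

n = 5, Σx = 127, Σy = 913, Σx² = 3265, Σy² = 169317, Σxy = 23361
nΣxy − ΣxΣy = 116805 − 115951 = 854
nΣx² − (Σx)² = 16325 − 16129 = 196; nΣy² − (Σy)² = 846585 − 833569 = 13016
r = 854 / √(196 × 13016) = 854 / 1597.2276 ≈ 0.5347

0.5347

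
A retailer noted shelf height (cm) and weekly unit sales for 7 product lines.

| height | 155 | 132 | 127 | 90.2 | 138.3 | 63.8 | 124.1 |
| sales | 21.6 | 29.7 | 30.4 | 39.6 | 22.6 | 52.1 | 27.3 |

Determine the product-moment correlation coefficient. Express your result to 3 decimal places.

n = 7, Σx = 830.4, Σy = 223.3, Σx² = 104312.18, Σy² = 7811.43, Σxy = 24538.61
nΣxy − ΣxΣy = 171770.27 − 185428.32 = -13658.05
nΣx² − (Σx)² = 730185.26 − 689564.16 = 40621.1; nΣy² − (Σy)² = 54680.01 − 49862.89 = 4817.12
r = -13658.05 / √(40621.1 × 4817.12) = -13658.05 / 13988.4493 ≈ -0.976

-0.976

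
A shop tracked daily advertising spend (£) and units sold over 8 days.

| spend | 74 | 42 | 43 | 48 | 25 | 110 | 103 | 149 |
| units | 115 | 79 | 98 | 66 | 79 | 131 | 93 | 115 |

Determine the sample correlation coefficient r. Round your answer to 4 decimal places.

n = 8, Σx = 594, Σy = 776, Σx² = 56928, Σy² = 78702, Σxy = 62309
nΣxy − ΣxΣy = 498472 − 460944 = 37528
nΣx² − (Σx)² = 455424 − 352836 = 102588; nΣy² − (Σy)² = 629616 − 602176 = 27440
r = 37528 / √(102588 × 27440) = 37528 / 53056.7123 ≈ 0.7073

0.7073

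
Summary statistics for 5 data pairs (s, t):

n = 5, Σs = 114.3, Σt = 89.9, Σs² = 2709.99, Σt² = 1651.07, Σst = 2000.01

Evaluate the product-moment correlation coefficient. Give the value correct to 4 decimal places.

-0.9498

r = (nΣst − ΣsΣt) / √[(nΣs² − (Σs)²)(nΣt² − (Σt)²)]
Numerator: 5×2000.01 − 114.3×89.9 = -275.52
Denominator: √[(13549.95 − 13064.49)(8255.35 − 8082.01)] = √[485.46 × 173.34] = 290.0856
r = -275.52 / 290.0856 ≈ -0.9498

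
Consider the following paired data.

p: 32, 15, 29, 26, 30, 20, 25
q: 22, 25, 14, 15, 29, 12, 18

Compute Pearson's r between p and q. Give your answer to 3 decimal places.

0.095

n = 7, Σp = 177, Σq = 135, Σp² = 4691, Σq² = 2839, Σpq = 3435
nΣpq − ΣpΣq = 24045 − 23895 = 150
nΣp² − (Σp)² = 32837 − 31329 = 1508; nΣq² − (Σq)² = 19873 − 18225 = 1648
r = 150 / √(1508 × 1648) = 150 / 1576.4466 ≈ 0.095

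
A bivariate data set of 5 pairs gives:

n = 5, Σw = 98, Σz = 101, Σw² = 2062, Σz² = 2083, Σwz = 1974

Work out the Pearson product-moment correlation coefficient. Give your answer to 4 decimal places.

-0.0720

r = (nΣwz − ΣwΣz) / √[(nΣw² − (Σw)²)(nΣz² − (Σz)²)]
Numerator: 5×1974 − 98×101 = -28
Denominator: √[(10310 − 9604)(10415 − 10201)] = √[706 × 214] = 388.6953
r = -28 / 388.6953 ≈ -0.0720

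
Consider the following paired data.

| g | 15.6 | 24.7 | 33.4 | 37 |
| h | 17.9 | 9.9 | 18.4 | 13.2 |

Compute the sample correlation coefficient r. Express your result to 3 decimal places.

n = 4, Σg = 110.7, Σh = 59.4, Σg² = 3338.01, Σh² = 931.22, Σgh = 1626.73
nΣgh − ΣgΣh = 6506.92 − 6575.58 = -68.66
nΣg² − (Σg)² = 13352.04 − 12254.49 = 1097.55; nΣh² − (Σh)² = 3724.88 − 3528.36 = 196.52
r = -68.66 / √(1097.55 × 196.52) = -68.66 / 464.4249 ≈ -0.148

-0.148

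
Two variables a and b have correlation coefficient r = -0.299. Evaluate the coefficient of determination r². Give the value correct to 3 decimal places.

r² = (-0.299)² = 0.089

0.089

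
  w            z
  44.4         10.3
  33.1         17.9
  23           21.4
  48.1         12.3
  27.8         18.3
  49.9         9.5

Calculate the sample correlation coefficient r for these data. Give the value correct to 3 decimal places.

-0.965

n = 6, Σw = 226.3, Σz = 89.7, Σw² = 9172.43, Σz² = 1460.89, Σwz = 3116.43
nΣwz − ΣwΣz = 18698.58 − 20299.11 = -1600.53
nΣw² − (Σw)² = 55034.58 − 51211.69 = 3822.89; nΣz² − (Σz)² = 8765.34 − 8046.09 = 719.25
r = -1600.53 / √(3822.89 × 719.25) = -1600.53 / 1658.1959 ≈ -0.965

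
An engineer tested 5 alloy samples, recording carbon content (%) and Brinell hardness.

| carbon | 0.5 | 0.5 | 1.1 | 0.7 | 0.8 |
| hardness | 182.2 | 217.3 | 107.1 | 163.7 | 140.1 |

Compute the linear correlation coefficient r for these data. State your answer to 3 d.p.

n = 5, Σx = 3.6, Σy = 810.4, Σx² = 2.84, Σy² = 138312.24, Σxy = 544.23
nΣxy − ΣxΣy = 2721.15 − 2917.44 = -196.29
nΣx² − (Σx)² = 14.2 − 12.96 = 1.24; nΣy² − (Σy)² = 691561.2 − 656748.16 = 34813.04
r = -196.29 / √(1.24 × 34813.04) = -196.29 / 207.7695 ≈ -0.945

-0.945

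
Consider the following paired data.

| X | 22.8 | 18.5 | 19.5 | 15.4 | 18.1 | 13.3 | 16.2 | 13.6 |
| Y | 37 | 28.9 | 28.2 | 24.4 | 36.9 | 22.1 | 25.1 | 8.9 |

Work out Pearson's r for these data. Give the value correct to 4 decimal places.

n = 8, ΣX = 137.4, ΣY = 211.5, ΣX² = 2431.4, ΣY² = 6154.05, ΣXY = 3793.39
nΣXY − ΣXΣY = 30347.12 − 29060.1 = 1287.02
nΣX² − (ΣX)² = 19451.2 − 18878.76 = 572.44; nΣY² − (ΣY)² = 49232.4 − 44732.25 = 4500.15
r = 1287.02 / √(572.44 × 4500.15) = 1287.02 / 1605.0127 ≈ 0.8019

0.8019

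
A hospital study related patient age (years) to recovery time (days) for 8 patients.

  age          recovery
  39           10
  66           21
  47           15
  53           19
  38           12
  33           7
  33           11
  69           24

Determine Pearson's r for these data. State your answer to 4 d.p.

0.9657

n = 8, Σx = 378, Σy = 119, Σx² = 19278, Σy² = 2017, Σxy = 6194
nΣxy − ΣxΣy = 49552 − 44982 = 4570
nΣx² − (Σx)² = 154224 − 142884 = 11340; nΣy² − (Σy)² = 16136 − 14161 = 1975
r = 4570 / √(11340 × 1975) = 4570 / 4732.4941 ≈ 0.9657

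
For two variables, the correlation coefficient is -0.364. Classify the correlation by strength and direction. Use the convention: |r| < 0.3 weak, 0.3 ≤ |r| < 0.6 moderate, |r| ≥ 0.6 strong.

moderate negative

r = -0.364 < 0 so the relationship is negative.
|r| = 0.364, which falls in the moderate range.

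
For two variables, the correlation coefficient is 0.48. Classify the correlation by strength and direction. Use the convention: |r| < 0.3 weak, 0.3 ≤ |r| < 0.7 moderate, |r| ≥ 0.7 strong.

r = 0.48 > 0 so the relationship is positive.
|r| = 0.48, which falls in the moderate range.

moderate positive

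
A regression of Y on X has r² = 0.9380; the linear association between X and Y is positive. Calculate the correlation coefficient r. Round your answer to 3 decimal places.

|r| = √0.9380 = 0.969
The association is positive, so r = 0.969.

0.969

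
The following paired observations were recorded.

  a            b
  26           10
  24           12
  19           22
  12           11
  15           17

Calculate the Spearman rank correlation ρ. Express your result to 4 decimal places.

Rank a: 5, 4, 3, 1, 2
Rank b: 1, 3, 5, 2, 4
d = rank(a) − rank(b): 4, 1, -2, -1, -2; Σd² = 26
ρ = 1 − 6Σd² / [n(n²−1)] = 1 − 6×26 / (5×24) = 1 − 156/120 ≈ -0.3000

-0.3000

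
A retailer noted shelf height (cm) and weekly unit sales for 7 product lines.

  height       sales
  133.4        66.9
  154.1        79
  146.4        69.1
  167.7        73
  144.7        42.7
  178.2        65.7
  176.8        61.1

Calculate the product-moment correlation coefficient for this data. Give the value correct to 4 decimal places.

n = 7, Σx = 1101.3, Σy = 457.5, Σx² = 175050.19, Σy² = 30693.41, Σxy = 72145.61
nΣxy − ΣxΣy = 505019.27 − 503844.75 = 1174.52
nΣx² − (Σx)² = 1225351.33 − 1212861.69 = 12489.64; nΣy² − (Σy)² = 214853.87 − 209306.25 = 5547.62
r = 1174.52 / √(12489.64 × 5547.62) = 1174.52 / 8323.9280 ≈ 0.1411

0.1411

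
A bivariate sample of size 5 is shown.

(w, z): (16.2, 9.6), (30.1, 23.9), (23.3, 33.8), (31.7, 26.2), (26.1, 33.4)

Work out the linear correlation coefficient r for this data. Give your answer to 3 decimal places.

n = 5, Σw = 127.4, Σz = 126.9, Σw² = 3397.44, Σz² = 3607.81, Σwz = 3364.73
nΣwz − ΣwΣz = 16823.65 − 16167.06 = 656.59
nΣw² − (Σw)² = 16987.2 − 16230.76 = 756.44; nΣz² − (Σz)² = 18039.05 − 16103.61 = 1935.44
r = 656.59 / √(756.44 × 1935.44) = 656.59 / 1209.9770 ≈ 0.543

0.543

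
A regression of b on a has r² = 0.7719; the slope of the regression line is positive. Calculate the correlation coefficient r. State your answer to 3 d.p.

0.879

|r| = √0.7719 = 0.879
The association is positive, so r = 0.879.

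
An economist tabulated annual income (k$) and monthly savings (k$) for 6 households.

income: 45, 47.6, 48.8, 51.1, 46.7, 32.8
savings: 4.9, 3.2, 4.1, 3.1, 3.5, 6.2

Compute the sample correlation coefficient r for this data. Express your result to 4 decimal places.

n = 6, Σx = 272, Σy = 25, Σx² = 12540.14, Σy² = 111.36, Σxy = 1098.12
nΣxy − ΣxΣy = 6588.72 − 6800 = -211.28
nΣx² − (Σx)² = 75240.84 − 73984 = 1256.84; nΣy² − (Σy)² = 668.16 − 625 = 43.16
r = -211.28 / √(1256.84 × 43.16) = -211.28 / 232.9060 ≈ -0.9071

-0.9071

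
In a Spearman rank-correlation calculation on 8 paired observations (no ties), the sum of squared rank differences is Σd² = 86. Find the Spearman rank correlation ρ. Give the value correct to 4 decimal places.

ρ = 1 − 6Σd² / [n(n²−1)] = 1 − 6×86 / (8×63)
  = 1 − 516/504 = 1 − 1.02381 ≈ -0.0238

-0.0238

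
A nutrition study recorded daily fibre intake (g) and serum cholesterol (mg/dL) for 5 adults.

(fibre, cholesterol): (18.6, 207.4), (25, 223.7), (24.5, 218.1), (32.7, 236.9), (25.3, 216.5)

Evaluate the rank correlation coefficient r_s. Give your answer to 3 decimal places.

Rank fibre: 1, 3, 2, 5, 4
Rank cholesterol: 1, 4, 3, 5, 2
d = rank(fibre) − rank(cholesterol): 0, -1, -1, 0, 2; Σd² = 6
ρ = 1 − 6Σd² / [n(n²−1)] = 1 − 6×6 / (5×24) = 1 − 36/120 ≈ 0.700

0.700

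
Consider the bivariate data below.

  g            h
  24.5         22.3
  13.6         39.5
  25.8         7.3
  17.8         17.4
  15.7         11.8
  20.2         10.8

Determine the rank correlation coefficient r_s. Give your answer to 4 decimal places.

Rank g: 5, 1, 6, 3, 2, 4
Rank h: 5, 6, 1, 4, 3, 2
d = rank(g) − rank(h): 0, -5, 5, -1, -1, 2; Σd² = 56
ρ = 1 − 6Σd² / [n(n²−1)] = 1 − 6×56 / (6×35) = 1 − 336/210 ≈ -0.6000

-0.6000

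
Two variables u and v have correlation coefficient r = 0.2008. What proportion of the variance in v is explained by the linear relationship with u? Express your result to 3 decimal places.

r² = (0.2008)² = 0.040

0.040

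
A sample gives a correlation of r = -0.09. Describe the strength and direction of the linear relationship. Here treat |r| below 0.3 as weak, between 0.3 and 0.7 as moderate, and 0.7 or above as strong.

weak negative

r = -0.09 < 0 so the relationship is negative.
|r| = 0.09, which falls in the weak range.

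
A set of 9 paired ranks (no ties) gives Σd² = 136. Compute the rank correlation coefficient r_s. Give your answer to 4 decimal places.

-0.1333

ρ = 1 − 6Σd² / [n(n²−1)] = 1 − 6×136 / (9×80)
  = 1 − 816/720 = 1 − 1.13333 ≈ -0.1333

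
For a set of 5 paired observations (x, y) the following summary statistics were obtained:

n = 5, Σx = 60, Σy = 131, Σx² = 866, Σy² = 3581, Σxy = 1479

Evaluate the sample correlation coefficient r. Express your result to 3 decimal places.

-0.631

r = (nΣxy − ΣxΣy) / √[(nΣx² − (Σx)²)(nΣy² − (Σy)²)]
Numerator: 5×1479 − 60×131 = -465
Denominator: √[(4330 − 3600)(17905 − 17161)] = √[730 × 744] = 736.9668
r = -465 / 736.9668 ≈ -0.631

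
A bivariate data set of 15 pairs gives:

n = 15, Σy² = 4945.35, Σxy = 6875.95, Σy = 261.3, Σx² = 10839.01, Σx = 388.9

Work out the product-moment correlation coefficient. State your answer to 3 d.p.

0.186

r = (nΣxy − ΣxΣy) / √[(nΣx² − (Σx)²)(nΣy² − (Σy)²)]
Numerator: 15×6875.95 − 388.9×261.3 = 1519.68
Denominator: √[(162585.15 − 151243.21)(74180.25 − 68277.69)] = √[11341.94 × 5902.56] = 8182.0829
r = 1519.68 / 8182.0829 ≈ 0.186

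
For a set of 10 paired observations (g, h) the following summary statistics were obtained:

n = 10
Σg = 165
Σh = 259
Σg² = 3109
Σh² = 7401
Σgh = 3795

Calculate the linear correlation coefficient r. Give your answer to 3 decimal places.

r = (nΣgh − ΣgΣh) / √[(nΣg² − (Σg)²)(nΣh² − (Σh)²)]
Numerator: 10×3795 − 165×259 = -4785
Denominator: √[(31090 − 27225)(74010 − 67081)] = √[3865 × 6929] = 5174.9961
r = -4785 / 5174.9961 ≈ -0.925

-0.925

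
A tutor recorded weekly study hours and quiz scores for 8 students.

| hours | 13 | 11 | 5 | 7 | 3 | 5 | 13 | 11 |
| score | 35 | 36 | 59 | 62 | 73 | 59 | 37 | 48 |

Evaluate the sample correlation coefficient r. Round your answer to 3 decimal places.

n = 8, Σx = 68, Σy = 409, Σx² = 688, Σy² = 22329, Σxy = 3103
nΣxy − ΣxΣy = 24824 − 27812 = -2988
nΣx² − (Σx)² = 5504 − 4624 = 880; nΣy² − (Σy)² = 178632 − 167281 = 11351
r = -2988 / √(880 × 11351) = -2988 / 3160.5189 ≈ -0.945

-0.945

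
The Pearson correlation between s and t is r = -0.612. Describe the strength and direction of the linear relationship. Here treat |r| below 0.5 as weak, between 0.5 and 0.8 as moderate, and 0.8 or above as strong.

r = -0.612 < 0 so the relationship is negative.
|r| = 0.612, which falls in the moderate range.

moderate negative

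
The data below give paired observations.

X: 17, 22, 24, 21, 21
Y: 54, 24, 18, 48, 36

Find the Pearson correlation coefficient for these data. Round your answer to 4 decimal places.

-0.8846

n = 5, ΣX = 105, ΣY = 180, ΣX² = 2231, ΣY² = 7416, ΣXY = 3642
nΣXY − ΣXΣY = 18210 − 18900 = -690
nΣX² − (ΣX)² = 11155 − 11025 = 130; nΣY² − (ΣY)² = 37080 − 32400 = 4680
r = -690 / √(130 × 4680) = -690 / 780.0000 ≈ -0.8846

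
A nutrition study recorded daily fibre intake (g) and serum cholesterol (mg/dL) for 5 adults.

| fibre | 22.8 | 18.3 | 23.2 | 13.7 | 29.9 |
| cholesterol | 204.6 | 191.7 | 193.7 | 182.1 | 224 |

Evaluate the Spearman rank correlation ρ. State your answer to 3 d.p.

Rank fibre: 3, 2, 4, 1, 5
Rank cholesterol: 4, 2, 3, 1, 5
d = rank(fibre) − rank(cholesterol): -1, 0, 1, 0, 0; Σd² = 2
ρ = 1 − 6Σd² / [n(n²−1)] = 1 − 6×2 / (5×24) = 1 − 12/120 ≈ 0.900

0.900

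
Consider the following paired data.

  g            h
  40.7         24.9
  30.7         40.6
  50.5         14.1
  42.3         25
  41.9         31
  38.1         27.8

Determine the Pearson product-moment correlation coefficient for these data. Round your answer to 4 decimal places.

n = 6, Σg = 244.2, Σh = 163.4, Σg² = 10145.74, Σh² = 4826.02, Σgh = 6387.48
nΣgh − ΣgΣh = 38324.88 − 39902.28 = -1577.4
nΣg² − (Σg)² = 60874.44 − 59633.64 = 1240.8; nΣh² − (Σh)² = 28956.12 − 26699.56 = 2256.56
r = -1577.4 / √(1240.8 × 2256.56) = -1577.4 / 1673.3020 ≈ -0.9427

-0.9427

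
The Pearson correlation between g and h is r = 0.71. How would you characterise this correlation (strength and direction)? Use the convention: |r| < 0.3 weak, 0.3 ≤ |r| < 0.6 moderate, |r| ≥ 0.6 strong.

r = 0.71 > 0 so the relationship is positive.
|r| = 0.71, which falls in the strong range.

strong positive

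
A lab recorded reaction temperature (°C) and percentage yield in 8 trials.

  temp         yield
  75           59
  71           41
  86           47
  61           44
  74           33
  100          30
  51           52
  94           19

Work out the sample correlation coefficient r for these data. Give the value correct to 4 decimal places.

n = 8, Σx = 612, Σy = 325, Σx² = 48696, Σy² = 14361, Σxy = 23942
nΣxy − ΣxΣy = 191536 − 198900 = -7364
nΣx² − (Σx)² = 389568 − 374544 = 15024; nΣy² − (Σy)² = 114888 − 105625 = 9263
r = -7364 / √(15024 × 9263) = -7364 / 11796.9196 ≈ -0.6242

-0.6242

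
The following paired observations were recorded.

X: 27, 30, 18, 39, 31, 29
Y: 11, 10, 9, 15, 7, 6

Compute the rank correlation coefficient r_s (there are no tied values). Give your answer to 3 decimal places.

Rank X: 2, 4, 1, 6, 5, 3
Rank Y: 5, 4, 3, 6, 2, 1
d = rank(X) − rank(Y): -3, 0, -2, 0, 3, 2; Σd² = 26
ρ = 1 − 6Σd² / [n(n²−1)] = 1 − 6×26 / (6×35) = 1 − 156/210 ≈ 0.257

0.257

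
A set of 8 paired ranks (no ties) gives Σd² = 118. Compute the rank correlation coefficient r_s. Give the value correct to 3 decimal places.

ρ = 1 − 6Σd² / [n(n²−1)] = 1 − 6×118 / (8×63)
  = 1 − 708/504 = 1 − 1.4048 ≈ -0.405

-0.405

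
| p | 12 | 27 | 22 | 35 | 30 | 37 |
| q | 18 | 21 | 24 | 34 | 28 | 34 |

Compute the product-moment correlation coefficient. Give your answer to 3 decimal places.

n = 6, Σp = 163, Σq = 159, Σp² = 4851, Σq² = 4437, Σpq = 4599
nΣpq − ΣpΣq = 27594 − 25917 = 1677
nΣp² − (Σp)² = 29106 − 26569 = 2537; nΣq² − (Σq)² = 26622 − 25281 = 1341
r = 1677 / √(2537 × 1341) = 1677 / 1844.4829 ≈ 0.909

0.909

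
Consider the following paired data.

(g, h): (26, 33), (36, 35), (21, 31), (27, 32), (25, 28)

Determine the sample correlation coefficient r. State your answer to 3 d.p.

n = 5, Σg = 135, Σh = 159, Σg² = 3767, Σh² = 5083, Σgh = 4333
nΣgh − ΣgΣh = 21665 − 21465 = 200
nΣg² − (Σg)² = 18835 − 18225 = 610; nΣh² − (Σh)² = 25415 − 25281 = 134
r = 200 / √(610 × 134) = 200 / 285.9021 ≈ 0.700

0.700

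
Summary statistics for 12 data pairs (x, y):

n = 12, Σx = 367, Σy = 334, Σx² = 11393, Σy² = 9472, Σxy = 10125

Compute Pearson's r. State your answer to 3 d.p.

r = (nΣxy − ΣxΣy) / √[(nΣx² − (Σx)²)(nΣy² − (Σy)²)]
Numerator: 12×10125 − 367×334 = -1078
Denominator: √[(136716 − 134689)(113664 − 111556)] = √[2027 × 2108] = 2067.1033
r = -1078 / 2067.1033 ≈ -0.522

-0.522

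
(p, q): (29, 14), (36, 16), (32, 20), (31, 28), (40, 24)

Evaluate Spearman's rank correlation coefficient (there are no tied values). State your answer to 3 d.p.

Rank p: 1, 4, 3, 2, 5
Rank q: 1, 2, 3, 5, 4
d = rank(p) − rank(q): 0, 2, 0, -3, 1; Σd² = 14
ρ = 1 − 6Σd² / [n(n²−1)] = 1 − 6×14 / (5×24) = 1 − 84/120 ≈ 0.300

0.300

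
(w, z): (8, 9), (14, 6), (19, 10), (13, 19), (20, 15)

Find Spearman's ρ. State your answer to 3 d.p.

0.200

Rank w: 1, 3, 4, 2, 5
Rank z: 2, 1, 3, 5, 4
d = rank(w) − rank(z): -1, 2, 1, -3, 1; Σd² = 16
ρ = 1 − 6Σd² / [n(n²−1)] = 1 − 6×16 / (5×24) = 1 − 96/120 ≈ 0.200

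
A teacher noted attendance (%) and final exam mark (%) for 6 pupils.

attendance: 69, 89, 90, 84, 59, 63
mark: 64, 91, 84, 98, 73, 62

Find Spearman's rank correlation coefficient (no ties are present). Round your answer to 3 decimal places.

Rank attendance: 3, 5, 6, 4, 1, 2
Rank mark: 2, 5, 4, 6, 3, 1
d = rank(attendance) − rank(mark): 1, 0, 2, -2, -2, 1; Σd² = 14
ρ = 1 − 6Σd² / [n(n²−1)] = 1 − 6×14 / (6×35) = 1 − 84/210 ≈ 0.600

0.600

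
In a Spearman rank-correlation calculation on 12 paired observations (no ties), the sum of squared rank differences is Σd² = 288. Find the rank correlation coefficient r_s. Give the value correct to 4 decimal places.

-0.0070

ρ = 1 − 6Σd² / [n(n²−1)] = 1 − 6×288 / (12×143)
  = 1 − 1728/1716 = 1 − 1.00699 ≈ -0.0070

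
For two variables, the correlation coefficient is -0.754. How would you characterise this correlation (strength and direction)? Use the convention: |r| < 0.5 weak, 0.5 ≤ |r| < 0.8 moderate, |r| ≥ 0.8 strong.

moderate negative

r = -0.754 < 0 so the relationship is negative.
|r| = 0.754, which falls in the moderate range.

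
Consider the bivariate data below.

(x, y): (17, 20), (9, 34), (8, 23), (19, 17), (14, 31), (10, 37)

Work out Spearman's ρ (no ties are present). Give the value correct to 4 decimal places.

Rank x: 5, 2, 1, 6, 4, 3
Rank y: 2, 5, 3, 1, 4, 6
d = rank(x) − rank(y): 3, -3, -2, 5, 0, -3; Σd² = 56
ρ = 1 − 6Σd² / [n(n²−1)] = 1 − 6×56 / (6×35) = 1 − 336/210 ≈ -0.6000

-0.6000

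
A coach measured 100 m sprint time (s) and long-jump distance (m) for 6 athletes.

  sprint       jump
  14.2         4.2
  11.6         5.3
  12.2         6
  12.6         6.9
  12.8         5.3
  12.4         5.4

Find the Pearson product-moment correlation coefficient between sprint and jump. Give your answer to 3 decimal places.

-0.541

n = 6, Σx = 75.8, Σy = 33.1, Σx² = 961.4, Σy² = 186.59, Σxy = 416.06
nΣxy − ΣxΣy = 2496.36 − 2508.98 = -12.62
nΣx² − (Σx)² = 5768.4 − 5745.64 = 22.76; nΣy² − (Σy)² = 1119.54 − 1095.61 = 23.93
r = -12.62 / √(22.76 × 23.93) = -12.62 / 23.3377 ≈ -0.541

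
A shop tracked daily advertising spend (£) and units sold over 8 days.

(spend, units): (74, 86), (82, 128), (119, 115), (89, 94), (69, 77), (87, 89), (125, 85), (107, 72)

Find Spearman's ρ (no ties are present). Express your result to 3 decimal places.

0.024

Rank spend: 2, 3, 7, 5, 1, 4, 8, 6
Rank units: 4, 8, 7, 6, 2, 5, 3, 1
d = rank(spend) − rank(units): -2, -5, 0, -1, -1, -1, 5, 5; Σd² = 82
ρ = 1 − 6Σd² / [n(n²−1)] = 1 − 6×82 / (8×63) = 1 − 492/504 ≈ 0.024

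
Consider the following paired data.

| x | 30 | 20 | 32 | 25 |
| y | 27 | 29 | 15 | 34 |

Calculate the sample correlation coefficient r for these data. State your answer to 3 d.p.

n = 4, Σx = 107, Σy = 105, Σx² = 2949, Σy² = 2951, Σxy = 2720
nΣxy − ΣxΣy = 10880 − 11235 = -355
nΣx² − (Σx)² = 11796 − 11449 = 347; nΣy² − (Σy)² = 11804 − 11025 = 779
r = -355 / √(347 × 779) = -355 / 519.9163 ≈ -0.683

-0.683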